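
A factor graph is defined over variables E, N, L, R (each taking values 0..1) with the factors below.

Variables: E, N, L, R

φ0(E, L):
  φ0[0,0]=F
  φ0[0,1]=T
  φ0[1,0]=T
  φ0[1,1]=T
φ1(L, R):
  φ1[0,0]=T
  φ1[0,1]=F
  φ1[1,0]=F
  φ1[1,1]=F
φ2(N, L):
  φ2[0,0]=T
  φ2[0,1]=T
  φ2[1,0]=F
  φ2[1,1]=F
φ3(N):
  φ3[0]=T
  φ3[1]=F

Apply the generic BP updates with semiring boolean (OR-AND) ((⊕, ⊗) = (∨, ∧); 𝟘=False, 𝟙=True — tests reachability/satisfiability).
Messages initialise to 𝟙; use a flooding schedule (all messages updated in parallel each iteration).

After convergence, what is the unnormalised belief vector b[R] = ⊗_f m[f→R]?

b[R] = [T, F]

init: all messages = 𝟙 over 2 values
r1 m[φ0→E] = [T, T]
r1 m[φ0→L] = [T, T]
r1 m[φ1→L] = [T, F]
r1 m[φ1→R] = [T, F]
r1 m[φ2→N] = [T, F]
r1 m[φ2→L] = [T, T]
r1 m[φ3→N] = [T, F]
r1 m[E→φ0] = [T, T]
r1 m[N→φ2] = [T, T]
r1 m[N→φ3] = [T, T]
r1 m[L→φ0] = [T, T]
r1 m[L→φ1] = [T, T]
r1 m[L→φ2] = [T, T]
r1 m[R→φ1] = [T, T]
r2 m[φ0→E] = [T, T]
r2 m[φ0→L] = [T, T]
r2 m[φ1→L] = [T, F]
r2 m[φ1→R] = [T, F]
r2 m[φ2→N] = [T, F]
r2 m[φ2→L] = [T, T]
r2 m[φ3→N] = [T, F]
r2 m[E→φ0] = [T, T]
r2 m[N→φ2] = [T, F]
r2 m[N→φ3] = [T, F]
r2 m[L→φ0] = [T, F]
r2 m[L→φ1] = [T, T]
r2 m[L→φ2] = [T, F]
r2 m[R→φ1] = [T, T]
r3 m[φ0→E] = [F, T]
r3 m[φ0→L] = [T, T]
r3 m[φ1→L] = [T, F]
r3 m[φ1→R] = [T, F]
r3 m[φ2→N] = [T, F]
r3 m[φ2→L] = [T, T]
r3 m[φ3→N] = [T, F]
r3 m[E→φ0] = [T, T]
r3 m[N→φ2] = [T, F]
r3 m[N→φ3] = [T, F]
r3 m[L→φ0] = [T, F]
r3 m[L→φ1] = [T, T]
r3 m[L→φ2] = [T, F]
r3 m[R→φ1] = [T, T]
r4 m[φ0→E] = [F, T]
r4 m[φ0→L] = [T, T]
r4 m[φ1→L] = [T, F]
r4 m[φ1→R] = [T, F]
r4 m[φ2→N] = [T, F]
r4 m[φ2→L] = [T, T]
r4 m[φ3→N] = [T, F]
r4 m[E→φ0] = [T, T]
r4 m[N→φ2] = [T, F]
r4 m[N→φ3] = [T, F]
r4 m[L→φ0] = [T, F]
r4 m[L→φ1] = [T, T]
r4 m[L→φ2] = [T, F]
r4 m[R→φ1] = [T, T]
fixed point reached at round 4
b[R] = ⊗ incoming = [T, F]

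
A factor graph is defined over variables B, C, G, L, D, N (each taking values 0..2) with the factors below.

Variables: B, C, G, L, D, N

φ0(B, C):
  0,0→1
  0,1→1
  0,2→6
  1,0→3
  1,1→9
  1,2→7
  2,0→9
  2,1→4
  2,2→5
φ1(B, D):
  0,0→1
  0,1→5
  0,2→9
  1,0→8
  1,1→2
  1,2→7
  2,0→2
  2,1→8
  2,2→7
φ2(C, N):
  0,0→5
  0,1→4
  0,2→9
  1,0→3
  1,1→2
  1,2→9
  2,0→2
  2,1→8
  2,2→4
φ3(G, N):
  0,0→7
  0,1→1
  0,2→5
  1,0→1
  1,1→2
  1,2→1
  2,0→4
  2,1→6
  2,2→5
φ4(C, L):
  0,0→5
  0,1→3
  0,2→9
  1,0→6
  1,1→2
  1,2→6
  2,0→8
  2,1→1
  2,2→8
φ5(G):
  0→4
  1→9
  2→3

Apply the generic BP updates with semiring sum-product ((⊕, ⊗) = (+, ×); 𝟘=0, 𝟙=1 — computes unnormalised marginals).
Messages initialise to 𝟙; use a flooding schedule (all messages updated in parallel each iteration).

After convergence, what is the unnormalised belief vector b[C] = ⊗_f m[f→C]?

init: all messages = 𝟙 over 3 values
r1 m[φ0→B] = [8, 19, 18]
r1 m[φ0→C] = [13, 14, 18]
r1 m[φ1→B] = [15, 17, 17]
r1 m[φ1→D] = [11, 15, 23]
r1 m[φ2→C] = [18, 14, 14]
r1 m[φ2→N] = [10, 14, 22]
r1 m[φ3→G] = [13, 4, 15]
r1 m[φ3→N] = [12, 9, 11]
r1 m[φ4→C] = [17, 14, 17]
r1 m[φ4→L] = [19, 6, 23]
r1 m[φ5→G] = [4, 9, 3]
r1 m[B→φ0] = [1, 1, 1]
r1 m[B→φ1] = [1, 1, 1]
r1 m[C→φ0] = [1, 1, 1]
r1 m[C→φ2] = [1, 1, 1]
r1 m[C→φ4] = [1, 1, 1]
r1 m[G→φ3] = [1, 1, 1]
r1 m[G→φ5] = [1, 1, 1]
r1 m[L→φ4] = [1, 1, 1]
r1 m[D→φ1] = [1, 1, 1]
r1 m[N→φ2] = [1, 1, 1]
r1 m[N→φ3] = [1, 1, 1]
r2 m[φ0→B] = [8, 19, 18]
r2 m[φ0→C] = [13, 14, 18]
r2 m[φ1→B] = [15, 17, 17]
r2 m[φ1→D] = [11, 15, 23]
r2 m[φ2→C] = [18, 14, 14]
r2 m[φ2→N] = [10, 14, 22]
r2 m[φ3→G] = [13, 4, 15]
r2 m[φ3→N] = [12, 9, 11]
r2 m[φ4→C] = [17, 14, 17]
r2 m[φ4→L] = [19, 6, 23]
r2 m[φ5→G] = [4, 9, 3]
r2 m[B→φ0] = [15, 17, 17]
r2 m[B→φ1] = [8, 19, 18]
r2 m[C→φ0] = [306, 196, 238]
r2 m[C→φ2] = [221, 196, 306]
r2 m[C→φ4] = [234, 196, 252]
r2 m[G→φ3] = [4, 9, 3]
r2 m[G→φ5] = [13, 4, 15]
r2 m[L→φ4] = [1, 1, 1]
r2 m[D→φ1] = [1, 1, 1]
r2 m[N→φ2] = [12, 9, 11]
r2 m[N→φ3] = [10, 14, 22]
r3 m[φ0→B] = [1930, 4348, 4728]
r3 m[φ0→C] = [219, 236, 294]
r3 m[φ1→B] = [15, 17, 17]
r3 m[φ1→D] = [196, 222, 331]
r3 m[φ2→C] = [195, 153, 140]
r3 m[φ2→N] = [2305, 3724, 4977]
r3 m[φ3→G] = [194, 60, 234]
r3 m[φ3→N] = [49, 40, 44]
r3 m[φ4→C] = [17, 14, 17]
r3 m[φ4→L] = [4362, 1346, 5298]
r3 m[φ5→G] = [4, 9, 3]
r3 m[B→φ0] = [15, 17, 17]
r3 m[B→φ1] = [8, 19, 18]
r3 m[C→φ0] = [306, 196, 238]
r3 m[C→φ2] = [221, 196, 306]
r3 m[C→φ4] = [234, 196, 252]
r3 m[G→φ3] = [4, 9, 3]
r3 m[G→φ5] = [13, 4, 15]
r3 m[L→φ4] = [1, 1, 1]
r3 m[D→φ1] = [1, 1, 1]
r3 m[N→φ2] = [12, 9, 11]
r3 m[N→φ3] = [10, 14, 22]
r4 m[φ0→B] = [1930, 4348, 4728]
r4 m[φ0→C] = [219, 236, 294]
r4 m[φ1→B] = [15, 17, 17]
r4 m[φ1→D] = [196, 222, 331]
r4 m[φ2→C] = [195, 153, 140]
r4 m[φ2→N] = [2305, 3724, 4977]
r4 m[φ3→G] = [194, 60, 234]
r4 m[φ3→N] = [49, 40, 44]
r4 m[φ4→C] = [17, 14, 17]
r4 m[φ4→L] = [4362, 1346, 5298]
r4 m[φ5→G] = [4, 9, 3]
r4 m[B→φ0] = [15, 17, 17]
r4 m[B→φ1] = [1930, 4348, 4728]
r4 m[C→φ0] = [3315, 2142, 2380]
r4 m[C→φ2] = [3723, 3304, 4998]
r4 m[C→φ4] = [42705, 36108, 41160]
r4 m[G→φ3] = [4, 9, 3]
r4 m[G→φ5] = [194, 60, 234]
r4 m[L→φ4] = [1, 1, 1]
r4 m[D→φ1] = [1, 1, 1]
r4 m[N→φ2] = [49, 40, 44]
r4 m[N→φ3] = [2305, 3724, 4977]
r5 m[φ0→B] = [19737, 45883, 50303]
r5 m[φ0→C] = [219, 236, 294]
r5 m[φ1→B] = [15, 17, 17]
r5 m[φ1→D] = [46170, 56170, 80902]
r5 m[φ2→C] = [801, 623, 594]
r5 m[φ2→N] = [38523, 61484, 83235]
r5 m[φ3→G] = [44744, 14730, 56449]
r5 m[φ3→N] = [49, 40, 44]
r5 m[φ4→C] = [17, 14, 17]
r5 m[φ4→L] = [759453, 241491, 930273]
r5 m[φ5→G] = [4, 9, 3]
r5 m[B→φ0] = [15, 17, 17]
r5 m[B→φ1] = [1930, 4348, 4728]
r5 m[C→φ0] = [3315, 2142, 2380]
r5 m[C→φ2] = [3723, 3304, 4998]
r5 m[C→φ4] = [42705, 36108, 41160]
r5 m[G→φ3] = [4, 9, 3]
r5 m[G→φ5] = [194, 60, 234]
r5 m[L→φ4] = [1, 1, 1]
r5 m[D→φ1] = [1, 1, 1]
r5 m[N→φ2] = [49, 40, 44]
r5 m[N→φ3] = [2305, 3724, 4977]
r6 m[φ0→B] = [19737, 45883, 50303]
r6 m[φ0→C] = [219, 236, 294]
r6 m[φ1→B] = [15, 17, 17]
r6 m[φ1→D] = [46170, 56170, 80902]
r6 m[φ2→C] = [801, 623, 594]
r6 m[φ2→N] = [38523, 61484, 83235]
r6 m[φ3→G] = [44744, 14730, 56449]
r6 m[φ3→N] = [49, 40, 44]
r6 m[φ4→C] = [17, 14, 17]
r6 m[φ4→L] = [759453, 241491, 930273]
r6 m[φ5→G] = [4, 9, 3]
r6 m[B→φ0] = [15, 17, 17]
r6 m[B→φ1] = [19737, 45883, 50303]
r6 m[C→φ0] = [13617, 8722, 10098]
r6 m[C→φ2] = [3723, 3304, 4998]
r6 m[C→φ4] = [175419, 147028, 174636]
r6 m[G→φ3] = [4, 9, 3]
r6 m[G→φ5] = [44744, 14730, 56449]
r6 m[L→φ4] = [1, 1, 1]
r6 m[D→φ1] = [1, 1, 1]
r6 m[N→φ2] = [49, 40, 44]
r6 m[N→φ3] = [38523, 61484, 83235]
r7 m[φ0→B] = [82927, 190035, 207931]
r7 m[φ0→C] = [219, 236, 294]
r7 m[φ1→B] = [15, 17, 17]
r7 m[φ1→D] = [487407, 592875, 850935]
r7 m[φ2→C] = [801, 623, 594]
r7 m[φ2→N] = [38523, 61484, 83235]
r7 m[φ3→G] = [747320, 244726, 939171]
r7 m[φ3→N] = [49, 40, 44]
r7 m[φ4→C] = [17, 14, 17]
r7 m[φ4→L] = [3156351, 994949, 3858027]
r7 m[φ5→G] = [4, 9, 3]
r7 m[B→φ0] = [15, 17, 17]
r7 m[B→φ1] = [19737, 45883, 50303]
r7 m[C→φ0] = [13617, 8722, 10098]
r7 m[C→φ2] = [3723, 3304, 4998]
r7 m[C→φ4] = [175419, 147028, 174636]
r7 m[G→φ3] = [4, 9, 3]
r7 m[G→φ5] = [44744, 14730, 56449]
r7 m[L→φ4] = [1, 1, 1]
r7 m[D→φ1] = [1, 1, 1]
r7 m[N→φ2] = [49, 40, 44]
r7 m[N→φ3] = [38523, 61484, 83235]
r8 m[φ0→B] = [82927, 190035, 207931]
r8 m[φ0→C] = [219, 236, 294]
r8 m[φ1→B] = [15, 17, 17]
r8 m[φ1→D] = [487407, 592875, 850935]
r8 m[φ2→C] = [801, 623, 594]
r8 m[φ2→N] = [38523, 61484, 83235]
r8 m[φ3→G] = [747320, 244726, 939171]
r8 m[φ3→N] = [49, 40, 44]
r8 m[φ4→C] = [17, 14, 17]
r8 m[φ4→L] = [3156351, 994949, 3858027]
r8 m[φ5→G] = [4, 9, 3]
r8 m[B→φ0] = [15, 17, 17]
r8 m[B→φ1] = [82927, 190035, 207931]
r8 m[C→φ0] = [13617, 8722, 10098]
r8 m[C→φ2] = [3723, 3304, 4998]
r8 m[C→φ4] = [175419, 147028, 174636]
r8 m[G→φ3] = [4, 9, 3]
r8 m[G→φ5] = [747320, 244726, 939171]
r8 m[L→φ4] = [1, 1, 1]
r8 m[D→φ1] = [1, 1, 1]
r8 m[N→φ2] = [49, 40, 44]
r8 m[N→φ3] = [38523, 61484, 83235]
r9 m[φ0→B] = [82927, 190035, 207931]
r9 m[φ0→C] = [219, 236, 294]
r9 m[φ1→B] = [15, 17, 17]
r9 m[φ1→D] = [2019069, 2458153, 3532105]
r9 m[φ2→C] = [801, 623, 594]
r9 m[φ2→N] = [38523, 61484, 83235]
r9 m[φ3→G] = [747320, 244726, 939171]
r9 m[φ3→N] = [49, 40, 44]
r9 m[φ4→C] = [17, 14, 17]
r9 m[φ4→L] = [3156351, 994949, 3858027]
r9 m[φ5→G] = [4, 9, 3]
r9 m[B→φ0] = [15, 17, 17]
r9 m[B→φ1] = [82927, 190035, 207931]
r9 m[C→φ0] = [13617, 8722, 10098]
r9 m[C→φ2] = [3723, 3304, 4998]
r9 m[C→φ4] = [175419, 147028, 174636]
r9 m[G→φ3] = [4, 9, 3]
r9 m[G→φ5] = [747320, 244726, 939171]
r9 m[L→φ4] = [1, 1, 1]
r9 m[D→φ1] = [1, 1, 1]
r9 m[N→φ2] = [49, 40, 44]
r9 m[N→φ3] = [38523, 61484, 83235]
r10 m[φ0→B] = [82927, 190035, 207931]
r10 m[φ0→C] = [219, 236, 294]
r10 m[φ1→B] = [15, 17, 17]
r10 m[φ1→D] = [2019069, 2458153, 3532105]
r10 m[φ2→C] = [801, 623, 594]
r10 m[φ2→N] = [38523, 61484, 83235]
r10 m[φ3→G] = [747320, 244726, 939171]
r10 m[φ3→N] = [49, 40, 44]
r10 m[φ4→C] = [17, 14, 17]
r10 m[φ4→L] = [3156351, 994949, 3858027]
r10 m[φ5→G] = [4, 9, 3]
r10 m[B→φ0] = [15, 17, 17]
r10 m[B→φ1] = [82927, 190035, 207931]
r10 m[C→φ0] = [13617, 8722, 10098]
r10 m[C→φ2] = [3723, 3304, 4998]
r10 m[C→φ4] = [175419, 147028, 174636]
r10 m[G→φ3] = [4, 9, 3]
r10 m[G→φ5] = [747320, 244726, 939171]
r10 m[L→φ4] = [1, 1, 1]
r10 m[D→φ1] = [1, 1, 1]
r10 m[N→φ2] = [49, 40, 44]
r10 m[N→φ3] = [38523, 61484, 83235]
fixed point reached at round 10
b[C] = ⊗ incoming = [2982123, 2058392, 2968812]

b[C] = [2982123, 2058392, 2968812]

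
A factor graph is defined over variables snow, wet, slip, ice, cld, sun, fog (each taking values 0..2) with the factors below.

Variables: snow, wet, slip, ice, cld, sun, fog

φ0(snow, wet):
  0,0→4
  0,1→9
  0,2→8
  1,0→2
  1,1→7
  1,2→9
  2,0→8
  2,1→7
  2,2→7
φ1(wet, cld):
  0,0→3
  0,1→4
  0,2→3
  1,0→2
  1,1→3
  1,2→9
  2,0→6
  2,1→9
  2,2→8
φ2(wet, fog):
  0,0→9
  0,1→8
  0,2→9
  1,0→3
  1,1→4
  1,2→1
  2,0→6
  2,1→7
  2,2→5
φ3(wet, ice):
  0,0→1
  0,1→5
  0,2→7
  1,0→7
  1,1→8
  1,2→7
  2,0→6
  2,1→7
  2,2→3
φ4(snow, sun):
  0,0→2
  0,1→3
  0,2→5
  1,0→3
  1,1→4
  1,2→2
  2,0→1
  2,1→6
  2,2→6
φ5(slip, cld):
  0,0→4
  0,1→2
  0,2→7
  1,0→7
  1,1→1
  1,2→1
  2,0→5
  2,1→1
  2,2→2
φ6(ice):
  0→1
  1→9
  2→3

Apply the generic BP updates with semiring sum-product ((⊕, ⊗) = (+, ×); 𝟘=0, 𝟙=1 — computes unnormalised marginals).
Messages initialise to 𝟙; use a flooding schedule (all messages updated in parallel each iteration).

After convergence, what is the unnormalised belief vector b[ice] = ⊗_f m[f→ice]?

b[ice] = [7996696, 97232472, 22462104]

init: all messages = 𝟙 over 3 values
r1 m[φ0→snow] = [21, 18, 22]
r1 m[φ0→wet] = [14, 23, 24]
r1 m[φ1→wet] = [10, 14, 23]
r1 m[φ1→cld] = [11, 16, 20]
r1 m[φ2→wet] = [26, 8, 18]
r1 m[φ2→fog] = [18, 19, 15]
r1 m[φ3→wet] = [13, 22, 16]
r1 m[φ3→ice] = [14, 20, 17]
r1 m[φ4→snow] = [10, 9, 13]
r1 m[φ4→sun] = [6, 13, 13]
r1 m[φ5→slip] = [13, 9, 8]
r1 m[φ5→cld] = [16, 4, 10]
r1 m[φ6→ice] = [1, 9, 3]
r1 m[snow→φ0] = [1, 1, 1]
r1 m[snow→φ4] = [1, 1, 1]
r1 m[wet→φ0] = [1, 1, 1]
r1 m[wet→φ1] = [1, 1, 1]
r1 m[wet→φ2] = [1, 1, 1]
r1 m[wet→φ3] = [1, 1, 1]
r1 m[slip→φ5] = [1, 1, 1]
r1 m[ice→φ3] = [1, 1, 1]
r1 m[ice→φ6] = [1, 1, 1]
r1 m[cld→φ1] = [1, 1, 1]
r1 m[cld→φ5] = [1, 1, 1]
r1 m[sun→φ4] = [1, 1, 1]
r1 m[fog→φ2] = [1, 1, 1]
r2 m[φ0→snow] = [21, 18, 22]
r2 m[φ0→wet] = [14, 23, 24]
r2 m[φ1→wet] = [10, 14, 23]
r2 m[φ1→cld] = [11, 16, 20]
r2 m[φ2→wet] = [26, 8, 18]
r2 m[φ2→fog] = [18, 19, 15]
r2 m[φ3→wet] = [13, 22, 16]
r2 m[φ3→ice] = [14, 20, 17]
r2 m[φ4→snow] = [10, 9, 13]
r2 m[φ4→sun] = [6, 13, 13]
r2 m[φ5→slip] = [13, 9, 8]
r2 m[φ5→cld] = [16, 4, 10]
r2 m[φ6→ice] = [1, 9, 3]
r2 m[snow→φ0] = [10, 9, 13]
r2 m[snow→φ4] = [21, 18, 22]
r2 m[wet→φ0] = [3380, 2464, 6624]
r2 m[wet→φ1] = [4732, 4048, 6912]
r2 m[wet→φ2] = [1820, 7084, 8832]
r2 m[wet→φ3] = [3640, 2576, 9936]
r2 m[slip→φ5] = [1, 1, 1]
r2 m[ice→φ3] = [1, 9, 3]
r2 m[ice→φ6] = [14, 20, 17]
r2 m[cld→φ1] = [16, 4, 10]
r2 m[cld→φ5] = [11, 16, 20]
r2 m[sun→φ4] = [1, 1, 1]
r2 m[fog→φ2] = [1, 1, 1]
r3 m[φ0→snow] = [88688, 83624, 90656]
r3 m[φ0→wet] = [162, 244, 252]
r3 m[φ1→wet] = [94, 134, 212]
r3 m[φ1→cld] = [63764, 93280, 105924]
r3 m[φ2→wet] = [26, 8, 18]
r3 m[φ2→fog] = [90624, 104720, 67624]
r3 m[φ3→wet] = [67, 100, 78]
r3 m[φ3→ice] = [81288, 108360, 73320]
r3 m[φ4→snow] = [10, 9, 13]
r3 m[φ4→sun] = [118, 267, 273]
r3 m[φ5→slip] = [216, 113, 111]
r3 m[φ5→cld] = [16, 4, 10]
r3 m[φ6→ice] = [1, 9, 3]
r3 m[snow→φ0] = [10, 9, 13]
r3 m[snow→φ4] = [21, 18, 22]
r3 m[wet→φ0] = [3380, 2464, 6624]
r3 m[wet→φ1] = [4732, 4048, 6912]
r3 m[wet→φ2] = [1820, 7084, 8832]
r3 m[wet→φ3] = [3640, 2576, 9936]
r3 m[slip→φ5] = [1, 1, 1]
r3 m[ice→φ3] = [1, 9, 3]
r3 m[ice→φ6] = [14, 20, 17]
r3 m[cld→φ1] = [16, 4, 10]
r3 m[cld→φ5] = [11, 16, 20]
r3 m[sun→φ4] = [1, 1, 1]
r3 m[fog→φ2] = [1, 1, 1]
r4 m[φ0→snow] = [88688, 83624, 90656]
r4 m[φ0→wet] = [162, 244, 252]
r4 m[φ1→wet] = [94, 134, 212]
r4 m[φ1→cld] = [63764, 93280, 105924]
r4 m[φ2→wet] = [26, 8, 18]
r4 m[φ2→fog] = [90624, 104720, 67624]
r4 m[φ3→wet] = [67, 100, 78]
r4 m[φ3→ice] = [81288, 108360, 73320]
r4 m[φ4→snow] = [10, 9, 13]
r4 m[φ4→sun] = [118, 267, 273]
r4 m[φ5→slip] = [216, 113, 111]
r4 m[φ5→cld] = [16, 4, 10]
r4 m[φ6→ice] = [1, 9, 3]
r4 m[snow→φ0] = [10, 9, 13]
r4 m[snow→φ4] = [88688, 83624, 90656]
r4 m[wet→φ0] = [163748, 107200, 297648]
r4 m[wet→φ1] = [282204, 195200, 353808]
r4 m[wet→φ2] = [1020276, 3269600, 4167072]
r4 m[wet→φ3] = [395928, 261568, 961632]
r4 m[slip→φ5] = [1, 1, 1]
r4 m[ice→φ3] = [1, 9, 3]
r4 m[ice→φ6] = [81288, 108360, 73320]
r4 m[cld→φ1] = [16, 4, 10]
r4 m[cld→φ5] = [63764, 93280, 105924]
r4 m[sun→φ4] = [1, 1, 1]
r4 m[fog→φ2] = [1, 1, 1]
r5 m[φ0→snow] = [4000976, 3756728, 4143920]
r5 m[φ0→wet] = [162, 244, 252]
r5 m[φ1→wet] = [94, 134, 212]
r5 m[φ1→cld] = [3359860, 4898688, 5433876]
r5 m[φ2→wet] = [26, 8, 18]
r5 m[φ2→fog] = [43993716, 50410112, 33287444]
r5 m[φ3→wet] = [67, 100, 78]
r5 m[φ3→ice] = [7996696, 10803608, 7487368]
r5 m[φ4→snow] = [10, 9, 13]
r5 m[φ4→sun] = [518904, 1144496, 1154624]
r5 m[φ5→slip] = [1183084, 645552, 623948]
r5 m[φ5→cld] = [16, 4, 10]
r5 m[φ6→ice] = [1, 9, 3]
r5 m[snow→φ0] = [10, 9, 13]
r5 m[snow→φ4] = [88688, 83624, 90656]
r5 m[wet→φ0] = [163748, 107200, 297648]
r5 m[wet→φ1] = [282204, 195200, 353808]
r5 m[wet→φ2] = [1020276, 3269600, 4167072]
r5 m[wet→φ3] = [395928, 261568, 961632]
r5 m[slip→φ5] = [1, 1, 1]
r5 m[ice→φ3] = [1, 9, 3]
r5 m[ice→φ6] = [81288, 108360, 73320]
r5 m[cld→φ1] = [16, 4, 10]
r5 m[cld→φ5] = [63764, 93280, 105924]
r5 m[sun→φ4] = [1, 1, 1]
r5 m[fog→φ2] = [1, 1, 1]
r6 m[φ0→snow] = [4000976, 3756728, 4143920]
r6 m[φ0→wet] = [162, 244, 252]
r6 m[φ1→wet] = [94, 134, 212]
r6 m[φ1→cld] = [3359860, 4898688, 5433876]
r6 m[φ2→wet] = [26, 8, 18]
r6 m[φ2→fog] = [43993716, 50410112, 33287444]
r6 m[φ3→wet] = [67, 100, 78]
r6 m[φ3→ice] = [7996696, 10803608, 7487368]
r6 m[φ4→snow] = [10, 9, 13]
r6 m[φ4→sun] = [518904, 1144496, 1154624]
r6 m[φ5→slip] = [1183084, 645552, 623948]
r6 m[φ5→cld] = [16, 4, 10]
r6 m[φ6→ice] = [1, 9, 3]
r6 m[snow→φ0] = [10, 9, 13]
r6 m[snow→φ4] = [4000976, 3756728, 4143920]
r6 m[wet→φ0] = [163748, 107200, 297648]
r6 m[wet→φ1] = [282204, 195200, 353808]
r6 m[wet→φ2] = [1020276, 3269600, 4167072]
r6 m[wet→φ3] = [395928, 261568, 961632]
r6 m[slip→φ5] = [1, 1, 1]
r6 m[ice→φ3] = [1, 9, 3]
r6 m[ice→φ6] = [7996696, 10803608, 7487368]
r6 m[cld→φ1] = [16, 4, 10]
r6 m[cld→φ5] = [3359860, 4898688, 5433876]
r6 m[sun→φ4] = [1, 1, 1]
r6 m[fog→φ2] = [1, 1, 1]
r7 m[φ0→snow] = [4000976, 3756728, 4143920]
r7 m[φ0→wet] = [162, 244, 252]
r7 m[φ1→wet] = [94, 134, 212]
r7 m[φ1→cld] = [3359860, 4898688, 5433876]
r7 m[φ2→wet] = [26, 8, 18]
r7 m[φ2→fog] = [43993716, 50410112, 33287444]
r7 m[φ3→wet] = [67, 100, 78]
r7 m[φ3→ice] = [7996696, 10803608, 7487368]
r7 m[φ4→snow] = [10, 9, 13]
r7 m[φ4→sun] = [23416056, 51893360, 52381856]
r7 m[φ5→slip] = [61273948, 33851584, 32565740]
r7 m[φ5→cld] = [16, 4, 10]
r7 m[φ6→ice] = [1, 9, 3]
r7 m[snow→φ0] = [10, 9, 13]
r7 m[snow→φ4] = [4000976, 3756728, 4143920]
r7 m[wet→φ0] = [163748, 107200, 297648]
r7 m[wet→φ1] = [282204, 195200, 353808]
r7 m[wet→φ2] = [1020276, 3269600, 4167072]
r7 m[wet→φ3] = [395928, 261568, 961632]
r7 m[slip→φ5] = [1, 1, 1]
r7 m[ice→φ3] = [1, 9, 3]
r7 m[ice→φ6] = [7996696, 10803608, 7487368]
r7 m[cld→φ1] = [16, 4, 10]
r7 m[cld→φ5] = [3359860, 4898688, 5433876]
r7 m[sun→φ4] = [1, 1, 1]
r7 m[fog→φ2] = [1, 1, 1]
r8 m[φ0→snow] = [4000976, 3756728, 4143920]
r8 m[φ0→wet] = [162, 244, 252]
r8 m[φ1→wet] = [94, 134, 212]
r8 m[φ1→cld] = [3359860, 4898688, 5433876]
r8 m[φ2→wet] = [26, 8, 18]
r8 m[φ2→fog] = [43993716, 50410112, 33287444]
r8 m[φ3→wet] = [67, 100, 78]
r8 m[φ3→ice] = [7996696, 10803608, 7487368]
r8 m[φ4→snow] = [10, 9, 13]
r8 m[φ4→sun] = [23416056, 51893360, 52381856]
r8 m[φ5→slip] = [61273948, 33851584, 32565740]
r8 m[φ5→cld] = [16, 4, 10]
r8 m[φ6→ice] = [1, 9, 3]
r8 m[snow→φ0] = [10, 9, 13]
r8 m[snow→φ4] = [4000976, 3756728, 4143920]
r8 m[wet→φ0] = [163748, 107200, 297648]
r8 m[wet→φ1] = [282204, 195200, 353808]
r8 m[wet→φ2] = [1020276, 3269600, 4167072]
r8 m[wet→φ3] = [395928, 261568, 961632]
r8 m[slip→φ5] = [1, 1, 1]
r8 m[ice→φ3] = [1, 9, 3]
r8 m[ice→φ6] = [7996696, 10803608, 7487368]
r8 m[cld→φ1] = [16, 4, 10]
r8 m[cld→φ5] = [3359860, 4898688, 5433876]
r8 m[sun→φ4] = [1, 1, 1]
r8 m[fog→φ2] = [1, 1, 1]
fixed point reached at round 8
b[ice] = ⊗ incoming = [7996696, 97232472, 22462104]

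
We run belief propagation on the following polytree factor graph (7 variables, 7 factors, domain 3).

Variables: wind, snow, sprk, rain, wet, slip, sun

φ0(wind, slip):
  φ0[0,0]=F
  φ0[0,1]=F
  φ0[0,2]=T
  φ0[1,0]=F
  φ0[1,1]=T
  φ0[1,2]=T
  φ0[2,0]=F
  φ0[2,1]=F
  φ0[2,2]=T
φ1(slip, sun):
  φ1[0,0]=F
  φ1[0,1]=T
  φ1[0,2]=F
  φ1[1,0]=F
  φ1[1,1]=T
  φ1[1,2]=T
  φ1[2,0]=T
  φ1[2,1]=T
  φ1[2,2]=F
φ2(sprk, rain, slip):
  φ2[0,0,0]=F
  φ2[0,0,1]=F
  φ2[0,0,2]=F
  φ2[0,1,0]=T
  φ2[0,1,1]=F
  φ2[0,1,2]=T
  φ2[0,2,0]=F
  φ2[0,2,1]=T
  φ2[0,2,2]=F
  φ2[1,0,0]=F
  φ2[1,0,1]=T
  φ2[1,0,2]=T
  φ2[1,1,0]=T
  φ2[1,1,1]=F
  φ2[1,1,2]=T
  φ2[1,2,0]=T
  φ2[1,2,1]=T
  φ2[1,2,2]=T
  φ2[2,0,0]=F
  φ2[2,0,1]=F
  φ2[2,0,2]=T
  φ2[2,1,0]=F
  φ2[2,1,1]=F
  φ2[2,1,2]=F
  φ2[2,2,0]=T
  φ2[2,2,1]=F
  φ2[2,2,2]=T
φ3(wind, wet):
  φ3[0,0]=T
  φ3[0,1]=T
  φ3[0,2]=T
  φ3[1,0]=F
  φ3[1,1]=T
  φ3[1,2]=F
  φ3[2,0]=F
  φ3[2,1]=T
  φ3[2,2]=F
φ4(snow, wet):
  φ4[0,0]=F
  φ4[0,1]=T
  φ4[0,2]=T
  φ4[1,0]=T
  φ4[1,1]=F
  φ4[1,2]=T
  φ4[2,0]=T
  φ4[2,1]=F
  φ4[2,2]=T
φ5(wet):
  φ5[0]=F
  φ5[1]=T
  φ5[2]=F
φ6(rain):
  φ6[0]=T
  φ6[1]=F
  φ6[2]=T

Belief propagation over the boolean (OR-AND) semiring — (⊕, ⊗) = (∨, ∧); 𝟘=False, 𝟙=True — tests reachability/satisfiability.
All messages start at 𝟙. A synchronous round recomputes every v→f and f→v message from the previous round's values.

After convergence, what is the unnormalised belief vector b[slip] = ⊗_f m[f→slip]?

b[slip] = [F, T, T]

init: all messages = 𝟙 over 3 values
r1 m[φ0→wind] = [T, T, T]
r1 m[φ0→slip] = [F, T, T]
r1 m[φ1→slip] = [T, T, T]
r1 m[φ1→sun] = [T, T, T]
r1 m[φ2→sprk] = [T, T, T]
r1 m[φ2→rain] = [T, T, T]
r1 m[φ2→slip] = [T, T, T]
r1 m[φ3→wind] = [T, T, T]
r1 m[φ3→wet] = [T, T, T]
r1 m[φ4→snow] = [T, T, T]
r1 m[φ4→wet] = [T, T, T]
r1 m[φ5→wet] = [F, T, F]
r1 m[φ6→rain] = [T, F, T]
r1 m[wind→φ0] = [T, T, T]
r1 m[wind→φ3] = [T, T, T]
r1 m[snow→φ4] = [T, T, T]
r1 m[sprk→φ2] = [T, T, T]
r1 m[rain→φ2] = [T, T, T]
r1 m[rain→φ6] = [T, T, T]
r1 m[wet→φ3] = [T, T, T]
r1 m[wet→φ4] = [T, T, T]
r1 m[wet→φ5] = [T, T, T]
r1 m[slip→φ0] = [T, T, T]
r1 m[slip→φ1] = [T, T, T]
r1 m[slip→φ2] = [T, T, T]
r1 m[sun→φ1] = [T, T, T]
r2 m[φ0→wind] = [T, T, T]
r2 m[φ0→slip] = [F, T, T]
r2 m[φ1→slip] = [T, T, T]
r2 m[φ1→sun] = [T, T, T]
r2 m[φ2→sprk] = [T, T, T]
r2 m[φ2→rain] = [T, T, T]
r2 m[φ2→slip] = [T, T, T]
r2 m[φ3→wind] = [T, T, T]
r2 m[φ3→wet] = [T, T, T]
r2 m[φ4→snow] = [T, T, T]
r2 m[φ4→wet] = [T, T, T]
r2 m[φ5→wet] = [F, T, F]
r2 m[φ6→rain] = [T, F, T]
r2 m[wind→φ0] = [T, T, T]
r2 m[wind→φ3] = [T, T, T]
r2 m[snow→φ4] = [T, T, T]
r2 m[sprk→φ2] = [T, T, T]
r2 m[rain→φ2] = [T, F, T]
r2 m[rain→φ6] = [T, T, T]
r2 m[wet→φ3] = [F, T, F]
r2 m[wet→φ4] = [F, T, F]
r2 m[wet→φ5] = [T, T, T]
r2 m[slip→φ0] = [T, T, T]
r2 m[slip→φ1] = [F, T, T]
r2 m[slip→φ2] = [F, T, T]
r2 m[sun→φ1] = [T, T, T]
r3 m[φ0→wind] = [T, T, T]
r3 m[φ0→slip] = [F, T, T]
r3 m[φ1→slip] = [T, T, T]
r3 m[φ1→sun] = [T, T, T]
r3 m[φ2→sprk] = [T, T, T]
r3 m[φ2→rain] = [T, T, T]
r3 m[φ2→slip] = [T, T, T]
r3 m[φ3→wind] = [T, T, T]
r3 m[φ3→wet] = [T, T, T]
r3 m[φ4→snow] = [T, F, F]
r3 m[φ4→wet] = [T, T, T]
r3 m[φ5→wet] = [F, T, F]
r3 m[φ6→rain] = [T, F, T]
r3 m[wind→φ0] = [T, T, T]
r3 m[wind→φ3] = [T, T, T]
r3 m[snow→φ4] = [T, T, T]
r3 m[sprk→φ2] = [T, T, T]
r3 m[rain→φ2] = [T, F, T]
r3 m[rain→φ6] = [T, T, T]
r3 m[wet→φ3] = [F, T, F]
r3 m[wet→φ4] = [F, T, F]
r3 m[wet→φ5] = [T, T, T]
r3 m[slip→φ0] = [T, T, T]
r3 m[slip→φ1] = [F, T, T]
r3 m[slip→φ2] = [F, T, T]
r3 m[sun→φ1] = [T, T, T]
r4 m[φ0→wind] = [T, T, T]
r4 m[φ0→slip] = [F, T, T]
r4 m[φ1→slip] = [T, T, T]
r4 m[φ1→sun] = [T, T, T]
r4 m[φ2→sprk] = [T, T, T]
r4 m[φ2→rain] = [T, T, T]
r4 m[φ2→slip] = [T, T, T]
r4 m[φ3→wind] = [T, T, T]
r4 m[φ3→wet] = [T, T, T]
r4 m[φ4→snow] = [T, F, F]
r4 m[φ4→wet] = [T, T, T]
r4 m[φ5→wet] = [F, T, F]
r4 m[φ6→rain] = [T, F, T]
r4 m[wind→φ0] = [T, T, T]
r4 m[wind→φ3] = [T, T, T]
r4 m[snow→φ4] = [T, T, T]
r4 m[sprk→φ2] = [T, T, T]
r4 m[rain→φ2] = [T, F, T]
r4 m[rain→φ6] = [T, T, T]
r4 m[wet→φ3] = [F, T, F]
r4 m[wet→φ4] = [F, T, F]
r4 m[wet→φ5] = [T, T, T]
r4 m[slip→φ0] = [T, T, T]
r4 m[slip→φ1] = [F, T, T]
r4 m[slip→φ2] = [F, T, T]
r4 m[sun→φ1] = [T, T, T]
fixed point reached at round 4
b[slip] = ⊗ incoming = [F, T, T]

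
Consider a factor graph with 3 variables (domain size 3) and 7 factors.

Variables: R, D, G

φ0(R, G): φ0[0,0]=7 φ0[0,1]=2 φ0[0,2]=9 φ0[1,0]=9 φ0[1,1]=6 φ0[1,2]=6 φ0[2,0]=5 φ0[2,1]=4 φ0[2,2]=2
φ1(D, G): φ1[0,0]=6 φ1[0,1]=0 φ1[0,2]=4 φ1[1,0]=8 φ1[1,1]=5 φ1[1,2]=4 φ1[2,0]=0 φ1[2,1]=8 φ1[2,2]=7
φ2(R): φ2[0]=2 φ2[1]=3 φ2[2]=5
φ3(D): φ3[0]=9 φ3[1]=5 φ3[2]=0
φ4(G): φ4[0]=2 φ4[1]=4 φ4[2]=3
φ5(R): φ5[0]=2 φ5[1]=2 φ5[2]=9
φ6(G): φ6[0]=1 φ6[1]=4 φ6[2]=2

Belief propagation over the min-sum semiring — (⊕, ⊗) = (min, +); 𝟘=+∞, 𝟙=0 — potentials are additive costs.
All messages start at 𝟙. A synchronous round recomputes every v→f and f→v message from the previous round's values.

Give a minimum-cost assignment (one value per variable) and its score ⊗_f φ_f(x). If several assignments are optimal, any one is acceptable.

init: all messages = 𝟙 over 3 values
r1 m[φ0→R] = [2, 6, 2]
r1 m[φ0→G] = [5, 2, 2]
r1 m[φ1→D] = [0, 4, 0]
r1 m[φ1→G] = [0, 0, 4]
r1 m[φ2→R] = [2, 3, 5]
r1 m[φ3→D] = [9, 5, 0]
r1 m[φ4→G] = [2, 4, 3]
r1 m[φ5→R] = [2, 2, 9]
r1 m[φ6→G] = [1, 4, 2]
r1 m[R→φ0] = [0, 0, 0]
r1 m[R→φ2] = [0, 0, 0]
r1 m[R→φ5] = [0, 0, 0]
r1 m[D→φ1] = [0, 0, 0]
r1 m[D→φ3] = [0, 0, 0]
r1 m[G→φ0] = [0, 0, 0]
r1 m[G→φ1] = [0, 0, 0]
r1 m[G→φ4] = [0, 0, 0]
r1 m[G→φ6] = [0, 0, 0]
r2 m[φ0→R] = [2, 6, 2]
r2 m[φ0→G] = [5, 2, 2]
r2 m[φ1→D] = [0, 4, 0]
r2 m[φ1→G] = [0, 0, 4]
r2 m[φ2→R] = [2, 3, 5]
r2 m[φ3→D] = [9, 5, 0]
r2 m[φ4→G] = [2, 4, 3]
r2 m[φ5→R] = [2, 2, 9]
r2 m[φ6→G] = [1, 4, 2]
r2 m[R→φ0] = [4, 5, 14]
r2 m[R→φ2] = [4, 8, 11]
r2 m[R→φ5] = [4, 9, 7]
r2 m[D→φ1] = [9, 5, 0]
r2 m[D→φ3] = [0, 4, 0]
r2 m[G→φ0] = [3, 8, 9]
r2 m[G→φ1] = [8, 10, 7]
r2 m[G→φ4] = [6, 6, 8]
r2 m[G→φ6] = [7, 6, 9]
r3 m[φ0→R] = [10, 12, 8]
r3 m[φ0→G] = [11, 6, 11]
r3 m[φ1→D] = [10, 11, 8]
r3 m[φ1→G] = [0, 8, 7]
r3 m[φ2→R] = [2, 3, 5]
r3 m[φ3→D] = [9, 5, 0]
r3 m[φ4→G] = [2, 4, 3]
r3 m[φ5→R] = [2, 2, 9]
r3 m[φ6→G] = [1, 4, 2]
r3 m[R→φ0] = [4, 5, 14]
r3 m[R→φ2] = [4, 8, 11]
r3 m[R→φ5] = [4, 9, 7]
r3 m[D→φ1] = [9, 5, 0]
r3 m[D→φ3] = [0, 4, 0]
r3 m[G→φ0] = [3, 8, 9]
r3 m[G→φ1] = [8, 10, 7]
r3 m[G→φ4] = [6, 6, 8]
r3 m[G→φ6] = [7, 6, 9]
r4 m[φ0→R] = [10, 12, 8]
r4 m[φ0→G] = [11, 6, 11]
r4 m[φ1→D] = [10, 11, 8]
r4 m[φ1→G] = [0, 8, 7]
r4 m[φ2→R] = [2, 3, 5]
r4 m[φ3→D] = [9, 5, 0]
r4 m[φ4→G] = [2, 4, 3]
r4 m[φ5→R] = [2, 2, 9]
r4 m[φ6→G] = [1, 4, 2]
r4 m[R→φ0] = [4, 5, 14]
r4 m[R→φ2] = [12, 14, 17]
r4 m[R→φ5] = [12, 15, 13]
r4 m[D→φ1] = [9, 5, 0]
r4 m[D→φ3] = [10, 11, 8]
r4 m[G→φ0] = [3, 16, 12]
r4 m[G→φ1] = [14, 14, 16]
r4 m[G→φ4] = [12, 18, 20]
r4 m[G→φ6] = [13, 18, 21]
r5 m[φ0→R] = [10, 12, 8]
r5 m[φ0→G] = [11, 6, 11]
r5 m[φ1→D] = [14, 19, 14]
r5 m[φ1→G] = [0, 8, 7]
r5 m[φ2→R] = [2, 3, 5]
r5 m[φ3→D] = [9, 5, 0]
r5 m[φ4→G] = [2, 4, 3]
r5 m[φ5→R] = [2, 2, 9]
r5 m[φ6→G] = [1, 4, 2]
r5 m[R→φ0] = [4, 5, 14]
r5 m[R→φ2] = [12, 14, 17]
r5 m[R→φ5] = [12, 15, 13]
r5 m[D→φ1] = [9, 5, 0]
r5 m[D→φ3] = [10, 11, 8]
r5 m[G→φ0] = [3, 16, 12]
r5 m[G→φ1] = [14, 14, 16]
r5 m[G→φ4] = [12, 18, 20]
r5 m[G→φ6] = [13, 18, 21]
r6 m[φ0→R] = [10, 12, 8]
r6 m[φ0→G] = [11, 6, 11]
r6 m[φ1→D] = [14, 19, 14]
r6 m[φ1→G] = [0, 8, 7]
r6 m[φ2→R] = [2, 3, 5]
r6 m[φ3→D] = [9, 5, 0]
r6 m[φ4→G] = [2, 4, 3]
r6 m[φ5→R] = [2, 2, 9]
r6 m[φ6→G] = [1, 4, 2]
r6 m[R→φ0] = [4, 5, 14]
r6 m[R→φ2] = [12, 14, 17]
r6 m[R→φ5] = [12, 15, 13]
r6 m[D→φ1] = [9, 5, 0]
r6 m[D→φ3] = [14, 19, 14]
r6 m[G→φ0] = [3, 16, 12]
r6 m[G→φ1] = [14, 14, 16]
r6 m[G→φ4] = [12, 18, 20]
r6 m[G→φ6] = [13, 18, 21]
r7 m[φ0→R] = [10, 12, 8]
r7 m[φ0→G] = [11, 6, 11]
r7 m[φ1→D] = [14, 19, 14]
r7 m[φ1→G] = [0, 8, 7]
r7 m[φ2→R] = [2, 3, 5]
r7 m[φ3→D] = [9, 5, 0]
r7 m[φ4→G] = [2, 4, 3]
r7 m[φ5→R] = [2, 2, 9]
r7 m[φ6→G] = [1, 4, 2]
r7 m[R→φ0] = [4, 5, 14]
r7 m[R→φ2] = [12, 14, 17]
r7 m[R→φ5] = [12, 15, 13]
r7 m[D→φ1] = [9, 5, 0]
r7 m[D→φ3] = [14, 19, 14]
r7 m[G→φ0] = [3, 16, 12]
r7 m[G→φ1] = [14, 14, 16]
r7 m[G→φ4] = [12, 18, 20]
r7 m[G→φ6] = [13, 18, 21]
fixed point reached at round 7
traceback from R: (R=0, D=2, G=0), score=14

assignment: (R=0, D=2, G=0); score = 14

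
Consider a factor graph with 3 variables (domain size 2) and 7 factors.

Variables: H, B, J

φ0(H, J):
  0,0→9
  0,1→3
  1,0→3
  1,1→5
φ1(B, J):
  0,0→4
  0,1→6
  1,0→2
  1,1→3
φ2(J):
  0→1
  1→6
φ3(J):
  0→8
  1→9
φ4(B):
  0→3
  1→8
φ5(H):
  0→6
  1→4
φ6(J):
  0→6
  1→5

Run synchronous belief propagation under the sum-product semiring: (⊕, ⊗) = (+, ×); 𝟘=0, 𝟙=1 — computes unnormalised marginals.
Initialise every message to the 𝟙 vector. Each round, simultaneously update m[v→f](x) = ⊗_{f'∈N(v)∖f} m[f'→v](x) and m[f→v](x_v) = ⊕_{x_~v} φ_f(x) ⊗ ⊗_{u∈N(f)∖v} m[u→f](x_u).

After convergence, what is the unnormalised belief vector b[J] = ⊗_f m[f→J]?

init: all messages = 𝟙 over 2 values
r1 m[φ0→H] = [12, 8]
r1 m[φ0→J] = [12, 8]
r1 m[φ1→B] = [10, 5]
r1 m[φ1→J] = [6, 9]
r1 m[φ2→J] = [1, 6]
r1 m[φ3→J] = [8, 9]
r1 m[φ4→B] = [3, 8]
r1 m[φ5→H] = [6, 4]
r1 m[φ6→J] = [6, 5]
r1 m[H→φ0] = [1, 1]
r1 m[H→φ5] = [1, 1]
r1 m[B→φ1] = [1, 1]
r1 m[B→φ4] = [1, 1]
r1 m[J→φ0] = [1, 1]
r1 m[J→φ1] = [1, 1]
r1 m[J→φ2] = [1, 1]
r1 m[J→φ3] = [1, 1]
r1 m[J→φ6] = [1, 1]
r2 m[φ0→H] = [12, 8]
r2 m[φ0→J] = [12, 8]
r2 m[φ1→B] = [10, 5]
r2 m[φ1→J] = [6, 9]
r2 m[φ2→J] = [1, 6]
r2 m[φ3→J] = [8, 9]
r2 m[φ4→B] = [3, 8]
r2 m[φ5→H] = [6, 4]
r2 m[φ6→J] = [6, 5]
r2 m[H→φ0] = [6, 4]
r2 m[H→φ5] = [12, 8]
r2 m[B→φ1] = [3, 8]
r2 m[B→φ4] = [10, 5]
r2 m[J→φ0] = [288, 2430]
r2 m[J→φ1] = [576, 2160]
r2 m[J→φ2] = [3456, 3240]
r2 m[J→φ3] = [432, 2160]
r2 m[J→φ6] = [576, 3888]
r3 m[φ0→H] = [9882, 13014]
r3 m[φ0→J] = [66, 38]
r3 m[φ1→B] = [15264, 7632]
r3 m[φ1→J] = [28, 42]
r3 m[φ2→J] = [1, 6]
r3 m[φ3→J] = [8, 9]
r3 m[φ4→B] = [3, 8]
r3 m[φ5→H] = [6, 4]
r3 m[φ6→J] = [6, 5]
r3 m[H→φ0] = [6, 4]
r3 m[H→φ5] = [12, 8]
r3 m[B→φ1] = [3, 8]
r3 m[B→φ4] = [10, 5]
r3 m[J→φ0] = [288, 2430]
r3 m[J→φ1] = [576, 2160]
r3 m[J→φ2] = [3456, 3240]
r3 m[J→φ3] = [432, 2160]
r3 m[J→φ6] = [576, 3888]
r4 m[φ0→H] = [9882, 13014]
r4 m[φ0→J] = [66, 38]
r4 m[φ1→B] = [15264, 7632]
r4 m[φ1→J] = [28, 42]
r4 m[φ2→J] = [1, 6]
r4 m[φ3→J] = [8, 9]
r4 m[φ4→B] = [3, 8]
r4 m[φ5→H] = [6, 4]
r4 m[φ6→J] = [6, 5]
r4 m[H→φ0] = [6, 4]
r4 m[H→φ5] = [9882, 13014]
r4 m[B→φ1] = [3, 8]
r4 m[B→φ4] = [15264, 7632]
r4 m[J→φ0] = [1344, 11340]
r4 m[J→φ1] = [3168, 10260]
r4 m[J→φ2] = [88704, 71820]
r4 m[J→φ3] = [11088, 47880]
r4 m[J→φ6] = [14784, 86184]
r5 m[φ0→H] = [46116, 60732]
r5 m[φ0→J] = [66, 38]
r5 m[φ1→B] = [74232, 37116]
r5 m[φ1→J] = [28, 42]
r5 m[φ2→J] = [1, 6]
r5 m[φ3→J] = [8, 9]
r5 m[φ4→B] = [3, 8]
r5 m[φ5→H] = [6, 4]
r5 m[φ6→J] = [6, 5]
r5 m[H→φ0] = [6, 4]
r5 m[H→φ5] = [9882, 13014]
r5 m[B→φ1] = [3, 8]
r5 m[B→φ4] = [15264, 7632]
r5 m[J→φ0] = [1344, 11340]
r5 m[J→φ1] = [3168, 10260]
r5 m[J→φ2] = [88704, 71820]
r5 m[J→φ3] = [11088, 47880]
r5 m[J→φ6] = [14784, 86184]
r6 m[φ0→H] = [46116, 60732]
r6 m[φ0→J] = [66, 38]
r6 m[φ1→B] = [74232, 37116]
r6 m[φ1→J] = [28, 42]
r6 m[φ2→J] = [1, 6]
r6 m[φ3→J] = [8, 9]
r6 m[φ4→B] = [3, 8]
r6 m[φ5→H] = [6, 4]
r6 m[φ6→J] = [6, 5]
r6 m[H→φ0] = [6, 4]
r6 m[H→φ5] = [46116, 60732]
r6 m[B→φ1] = [3, 8]
r6 m[B→φ4] = [74232, 37116]
r6 m[J→φ0] = [1344, 11340]
r6 m[J→φ1] = [3168, 10260]
r6 m[J→φ2] = [88704, 71820]
r6 m[J→φ3] = [11088, 47880]
r6 m[J→φ6] = [14784, 86184]
r7 m[φ0→H] = [46116, 60732]
r7 m[φ0→J] = [66, 38]
r7 m[φ1→B] = [74232, 37116]
r7 m[φ1→J] = [28, 42]
r7 m[φ2→J] = [1, 6]
r7 m[φ3→J] = [8, 9]
r7 m[φ4→B] = [3, 8]
r7 m[φ5→H] = [6, 4]
r7 m[φ6→J] = [6, 5]
r7 m[H→φ0] = [6, 4]
r7 m[H→φ5] = [46116, 60732]
r7 m[B→φ1] = [3, 8]
r7 m[B→φ4] = [74232, 37116]
r7 m[J→φ0] = [1344, 11340]
r7 m[J→φ1] = [3168, 10260]
r7 m[J→φ2] = [88704, 71820]
r7 m[J→φ3] = [11088, 47880]
r7 m[J→φ6] = [14784, 86184]
fixed point reached at round 7
b[J] = ⊗ incoming = [88704, 430920]

b[J] = [88704, 430920]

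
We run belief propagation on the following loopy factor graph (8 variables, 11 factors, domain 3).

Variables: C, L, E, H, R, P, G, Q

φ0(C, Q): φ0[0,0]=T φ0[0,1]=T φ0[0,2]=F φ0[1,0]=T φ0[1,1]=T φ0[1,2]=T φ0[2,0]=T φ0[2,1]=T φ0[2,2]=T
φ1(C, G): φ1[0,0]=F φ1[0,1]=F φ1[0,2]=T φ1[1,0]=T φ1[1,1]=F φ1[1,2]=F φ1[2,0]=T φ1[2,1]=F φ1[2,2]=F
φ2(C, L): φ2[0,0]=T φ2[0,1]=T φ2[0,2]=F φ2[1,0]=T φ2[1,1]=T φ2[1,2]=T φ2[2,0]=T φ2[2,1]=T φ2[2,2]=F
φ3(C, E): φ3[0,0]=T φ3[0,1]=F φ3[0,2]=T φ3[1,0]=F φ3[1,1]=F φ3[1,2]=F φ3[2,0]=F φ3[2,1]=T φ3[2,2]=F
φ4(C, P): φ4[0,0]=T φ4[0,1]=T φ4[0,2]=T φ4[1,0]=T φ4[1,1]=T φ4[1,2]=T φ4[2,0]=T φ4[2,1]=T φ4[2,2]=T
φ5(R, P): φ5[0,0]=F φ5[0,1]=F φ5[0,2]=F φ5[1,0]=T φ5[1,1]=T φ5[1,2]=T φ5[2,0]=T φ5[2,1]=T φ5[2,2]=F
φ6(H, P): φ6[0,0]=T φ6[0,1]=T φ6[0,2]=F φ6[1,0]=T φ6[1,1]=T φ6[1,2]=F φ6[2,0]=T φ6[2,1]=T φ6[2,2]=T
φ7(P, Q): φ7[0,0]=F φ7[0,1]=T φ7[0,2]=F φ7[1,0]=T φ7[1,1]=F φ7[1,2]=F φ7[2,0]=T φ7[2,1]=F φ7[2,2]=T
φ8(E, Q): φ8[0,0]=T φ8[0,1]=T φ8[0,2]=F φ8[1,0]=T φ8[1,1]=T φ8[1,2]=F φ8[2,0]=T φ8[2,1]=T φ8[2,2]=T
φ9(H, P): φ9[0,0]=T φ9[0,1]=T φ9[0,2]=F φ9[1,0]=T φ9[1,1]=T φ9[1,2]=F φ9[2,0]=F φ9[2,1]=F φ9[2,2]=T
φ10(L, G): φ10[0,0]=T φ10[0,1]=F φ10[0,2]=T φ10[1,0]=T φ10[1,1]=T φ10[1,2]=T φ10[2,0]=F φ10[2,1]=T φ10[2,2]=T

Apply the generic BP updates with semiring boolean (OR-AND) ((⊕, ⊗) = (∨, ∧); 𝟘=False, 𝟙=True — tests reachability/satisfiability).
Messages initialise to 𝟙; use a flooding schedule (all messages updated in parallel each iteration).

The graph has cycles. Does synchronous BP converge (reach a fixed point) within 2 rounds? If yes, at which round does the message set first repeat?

init: all messages = 𝟙 over 3 values
r1 m[φ0→C] = [T, T, T]
r1 m[φ0→Q] = [T, T, T]
r1 m[φ1→C] = [T, T, T]
r1 m[φ1→G] = [T, F, T]
r1 m[φ2→C] = [T, T, T]
r1 m[φ2→L] = [T, T, T]
r1 m[φ3→C] = [T, F, T]
r1 m[φ3→E] = [T, T, T]
r1 m[φ4→C] = [T, T, T]
r1 m[φ4→P] = [T, T, T]
r1 m[φ5→R] = [F, T, T]
r1 m[φ5→P] = [T, T, T]
r1 m[φ6→H] = [T, T, T]
r1 m[φ6→P] = [T, T, T]
r1 m[φ7→P] = [T, T, T]
r1 m[φ7→Q] = [T, T, T]
r1 m[φ8→E] = [T, T, T]
r1 m[φ8→Q] = [T, T, T]
r1 m[φ9→H] = [T, T, T]
r1 m[φ9→P] = [T, T, T]
r1 m[φ10→L] = [T, T, T]
r1 m[φ10→G] = [T, T, T]
r1 m[C→φ0] = [T, T, T]
r1 m[C→φ1] = [T, T, T]
r1 m[C→φ2] = [T, T, T]
r1 m[C→φ3] = [T, T, T]
r1 m[C→φ4] = [T, T, T]
r1 m[L→φ2] = [T, T, T]
r1 m[L→φ10] = [T, T, T]
r1 m[E→φ3] = [T, T, T]
r1 m[E→φ8] = [T, T, T]
r1 m[H→φ6] = [T, T, T]
r1 m[H→φ9] = [T, T, T]
r1 m[R→φ5] = [T, T, T]
r1 m[P→φ4] = [T, T, T]
r1 m[P→φ5] = [T, T, T]
r1 m[P→φ6] = [T, T, T]
r1 m[P→φ7] = [T, T, T]
r1 m[P→φ9] = [T, T, T]
r1 m[G→φ1] = [T, T, T]
r1 m[G→φ10] = [T, T, T]
r1 m[Q→φ0] = [T, T, T]
r1 m[Q→φ7] = [T, T, T]
r1 m[Q→φ8] = [T, T, T]
r2 m[φ0→C] = [T, T, T]
r2 m[φ0→Q] = [T, T, T]
r2 m[φ1→C] = [T, T, T]
r2 m[φ1→G] = [T, F, T]
r2 m[φ2→C] = [T, T, T]
r2 m[φ2→L] = [T, T, T]
r2 m[φ3→C] = [T, F, T]
r2 m[φ3→E] = [T, T, T]
r2 m[φ4→C] = [T, T, T]
r2 m[φ4→P] = [T, T, T]
r2 m[φ5→R] = [F, T, T]
r2 m[φ5→P] = [T, T, T]
r2 m[φ6→H] = [T, T, T]
r2 m[φ6→P] = [T, T, T]
r2 m[φ7→P] = [T, T, T]
r2 m[φ7→Q] = [T, T, T]
r2 m[φ8→E] = [T, T, T]
r2 m[φ8→Q] = [T, T, T]
r2 m[φ9→H] = [T, T, T]
r2 m[φ9→P] = [T, T, T]
r2 m[φ10→L] = [T, T, T]
r2 m[φ10→G] = [T, T, T]
r2 m[C→φ0] = [T, F, T]
r2 m[C→φ1] = [T, F, T]
r2 m[C→φ2] = [T, F, T]
r2 m[C→φ3] = [T, T, T]
r2 m[C→φ4] = [T, F, T]
r2 m[L→φ2] = [T, T, T]
r2 m[L→φ10] = [T, T, T]
r2 m[E→φ3] = [T, T, T]
r2 m[E→φ8] = [T, T, T]
r2 m[H→φ6] = [T, T, T]
r2 m[H→φ9] = [T, T, T]
r2 m[R→φ5] = [T, T, T]
r2 m[P→φ4] = [T, T, T]
r2 m[P→φ5] = [T, T, T]
r2 m[P→φ6] = [T, T, T]
r2 m[P→φ7] = [T, T, T]
r2 m[P→φ9] = [T, T, T]
r2 m[G→φ1] = [T, T, T]
r2 m[G→φ10] = [T, F, T]
r2 m[Q→φ0] = [T, T, T]
r2 m[Q→φ7] = [T, T, T]
r2 m[Q→φ8] = [T, T, T]
no fixed point within 2 rounds

NOT CONVERGED within 2 rounds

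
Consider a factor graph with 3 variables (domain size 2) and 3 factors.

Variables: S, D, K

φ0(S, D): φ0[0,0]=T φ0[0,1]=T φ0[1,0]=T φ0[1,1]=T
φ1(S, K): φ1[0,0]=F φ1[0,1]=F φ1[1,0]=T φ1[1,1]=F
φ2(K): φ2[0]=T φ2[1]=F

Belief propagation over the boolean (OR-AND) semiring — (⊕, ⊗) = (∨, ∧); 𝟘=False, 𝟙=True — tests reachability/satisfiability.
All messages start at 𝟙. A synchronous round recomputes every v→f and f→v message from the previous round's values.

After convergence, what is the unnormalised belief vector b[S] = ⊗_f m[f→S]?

b[S] = [F, T]

init: all messages = 𝟙 over 2 values
r1 m[φ0→S] = [T, T]
r1 m[φ0→D] = [T, T]
r1 m[φ1→S] = [F, T]
r1 m[φ1→K] = [T, F]
r1 m[φ2→K] = [T, F]
r1 m[S→φ0] = [T, T]
r1 m[S→φ1] = [T, T]
r1 m[D→φ0] = [T, T]
r1 m[K→φ1] = [T, T]
r1 m[K→φ2] = [T, T]
r2 m[φ0→S] = [T, T]
r2 m[φ0→D] = [T, T]
r2 m[φ1→S] = [F, T]
r2 m[φ1→K] = [T, F]
r2 m[φ2→K] = [T, F]
r2 m[S→φ0] = [F, T]
r2 m[S→φ1] = [T, T]
r2 m[D→φ0] = [T, T]
r2 m[K→φ1] = [T, F]
r2 m[K→φ2] = [T, F]
r3 m[φ0→S] = [T, T]
r3 m[φ0→D] = [T, T]
r3 m[φ1→S] = [F, T]
r3 m[φ1→K] = [T, F]
r3 m[φ2→K] = [T, F]
r3 m[S→φ0] = [F, T]
r3 m[S→φ1] = [T, T]
r3 m[D→φ0] = [T, T]
r3 m[K→φ1] = [T, F]
r3 m[K→φ2] = [T, F]
fixed point reached at round 3
b[S] = ⊗ incoming = [F, T]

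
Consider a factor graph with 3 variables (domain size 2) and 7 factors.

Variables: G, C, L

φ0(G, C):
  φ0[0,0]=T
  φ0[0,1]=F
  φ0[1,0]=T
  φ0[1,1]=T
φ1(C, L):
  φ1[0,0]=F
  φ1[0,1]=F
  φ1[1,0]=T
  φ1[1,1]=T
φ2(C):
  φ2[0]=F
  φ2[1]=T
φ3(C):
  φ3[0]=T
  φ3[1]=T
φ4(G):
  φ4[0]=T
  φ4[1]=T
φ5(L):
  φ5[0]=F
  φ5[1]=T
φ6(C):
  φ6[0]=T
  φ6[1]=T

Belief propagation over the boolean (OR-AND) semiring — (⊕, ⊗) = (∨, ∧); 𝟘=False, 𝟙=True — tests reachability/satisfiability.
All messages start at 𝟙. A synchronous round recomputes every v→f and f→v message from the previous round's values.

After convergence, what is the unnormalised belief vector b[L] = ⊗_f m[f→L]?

b[L] = [F, T]

init: all messages = 𝟙 over 2 values
r1 m[φ0→G] = [T, T]
r1 m[φ0→C] = [T, T]
r1 m[φ1→C] = [F, T]
r1 m[φ1→L] = [T, T]
r1 m[φ2→C] = [F, T]
r1 m[φ3→C] = [T, T]
r1 m[φ4→G] = [T, T]
r1 m[φ5→L] = [F, T]
r1 m[φ6→C] = [T, T]
r1 m[G→φ0] = [T, T]
r1 m[G→φ4] = [T, T]
r1 m[C→φ0] = [T, T]
r1 m[C→φ1] = [T, T]
r1 m[C→φ2] = [T, T]
r1 m[C→φ3] = [T, T]
r1 m[C→φ6] = [T, T]
r1 m[L→φ1] = [T, T]
r1 m[L→φ5] = [T, T]
r2 m[φ0→G] = [T, T]
r2 m[φ0→C] = [T, T]
r2 m[φ1→C] = [F, T]
r2 m[φ1→L] = [T, T]
r2 m[φ2→C] = [F, T]
r2 m[φ3→C] = [T, T]
r2 m[φ4→G] = [T, T]
r2 m[φ5→L] = [F, T]
r2 m[φ6→C] = [T, T]
r2 m[G→φ0] = [T, T]
r2 m[G→φ4] = [T, T]
r2 m[C→φ0] = [F, T]
r2 m[C→φ1] = [F, T]
r2 m[C→φ2] = [F, T]
r2 m[C→φ3] = [F, T]
r2 m[C→φ6] = [F, T]
r2 m[L→φ1] = [F, T]
r2 m[L→φ5] = [T, T]
r3 m[φ0→G] = [F, T]
r3 m[φ0→C] = [T, T]
r3 m[φ1→C] = [F, T]
r3 m[φ1→L] = [T, T]
r3 m[φ2→C] = [F, T]
r3 m[φ3→C] = [T, T]
r3 m[φ4→G] = [T, T]
r3 m[φ5→L] = [F, T]
r3 m[φ6→C] = [T, T]
r3 m[G→φ0] = [T, T]
r3 m[G→φ4] = [T, T]
r3 m[C→φ0] = [F, T]
r3 m[C→φ1] = [F, T]
r3 m[C→φ2] = [F, T]
r3 m[C→φ3] = [F, T]
r3 m[C→φ6] = [F, T]
r3 m[L→φ1] = [F, T]
r3 m[L→φ5] = [T, T]
r4 m[φ0→G] = [F, T]
r4 m[φ0→C] = [T, T]
r4 m[φ1→C] = [F, T]
r4 m[φ1→L] = [T, T]
r4 m[φ2→C] = [F, T]
r4 m[φ3→C] = [T, T]
r4 m[φ4→G] = [T, T]
r4 m[φ5→L] = [F, T]
r4 m[φ6→C] = [T, T]
r4 m[G→φ0] = [T, T]
r4 m[G→φ4] = [F, T]
r4 m[C→φ0] = [F, T]
r4 m[C→φ1] = [F, T]
r4 m[C→φ2] = [F, T]
r4 m[C→φ3] = [F, T]
r4 m[C→φ6] = [F, T]
r4 m[L→φ1] = [F, T]
r4 m[L→φ5] = [T, T]
r5 m[φ0→G] = [F, T]
r5 m[φ0→C] = [T, T]
r5 m[φ1→C] = [F, T]
r5 m[φ1→L] = [T, T]
r5 m[φ2→C] = [F, T]
r5 m[φ3→C] = [T, T]
r5 m[φ4→G] = [T, T]
r5 m[φ5→L] = [F, T]
r5 m[φ6→C] = [T, T]
r5 m[G→φ0] = [T, T]
r5 m[G→φ4] = [F, T]
r5 m[C→φ0] = [F, T]
r5 m[C→φ1] = [F, T]
r5 m[C→φ2] = [F, T]
r5 m[C→φ3] = [F, T]
r5 m[C→φ6] = [F, T]
r5 m[L→φ1] = [F, T]
r5 m[L→φ5] = [T, T]
fixed point reached at round 5
b[L] = ⊗ incoming = [F, T]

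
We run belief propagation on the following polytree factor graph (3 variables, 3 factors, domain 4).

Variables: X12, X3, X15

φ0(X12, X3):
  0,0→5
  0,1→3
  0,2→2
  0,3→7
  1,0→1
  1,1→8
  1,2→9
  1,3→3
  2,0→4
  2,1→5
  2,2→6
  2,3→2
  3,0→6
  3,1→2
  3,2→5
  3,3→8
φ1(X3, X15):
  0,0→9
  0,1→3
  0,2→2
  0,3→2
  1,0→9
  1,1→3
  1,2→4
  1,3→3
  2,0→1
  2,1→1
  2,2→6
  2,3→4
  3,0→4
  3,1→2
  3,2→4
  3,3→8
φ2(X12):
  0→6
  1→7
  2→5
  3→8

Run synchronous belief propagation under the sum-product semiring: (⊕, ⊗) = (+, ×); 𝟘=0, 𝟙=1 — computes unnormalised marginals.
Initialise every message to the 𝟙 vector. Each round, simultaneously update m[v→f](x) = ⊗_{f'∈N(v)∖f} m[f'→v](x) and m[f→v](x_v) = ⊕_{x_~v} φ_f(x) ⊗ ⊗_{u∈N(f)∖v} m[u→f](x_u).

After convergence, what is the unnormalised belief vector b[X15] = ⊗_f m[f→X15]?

init: all messages = 𝟙 over 4 values
r1 m[φ0→X12] = [17, 21, 17, 21]
r1 m[φ0→X3] = [16, 18, 22, 20]
r1 m[φ1→X3] = [16, 19, 12, 18]
r1 m[φ1→X15] = [23, 9, 16, 17]
r1 m[φ2→X12] = [6, 7, 5, 8]
r1 m[X12→φ0] = [1, 1, 1, 1]
r1 m[X12→φ2] = [1, 1, 1, 1]
r1 m[X3→φ0] = [1, 1, 1, 1]
r1 m[X3→φ1] = [1, 1, 1, 1]
r1 m[X15→φ1] = [1, 1, 1, 1]
r2 m[φ0→X12] = [17, 21, 17, 21]
r2 m[φ0→X3] = [16, 18, 22, 20]
r2 m[φ1→X3] = [16, 19, 12, 18]
r2 m[φ1→X15] = [23, 9, 16, 17]
r2 m[φ2→X12] = [6, 7, 5, 8]
r2 m[X12→φ0] = [6, 7, 5, 8]
r2 m[X12→φ2] = [17, 21, 17, 21]
r2 m[X3→φ0] = [16, 19, 12, 18]
r2 m[X3→φ1] = [16, 18, 22, 20]
r2 m[X15→φ1] = [1, 1, 1, 1]
r3 m[φ0→X12] = [287, 330, 267, 338]
r3 m[φ0→X3] = [105, 115, 145, 137]
r3 m[φ1→X3] = [16, 19, 12, 18]
r3 m[φ1→X15] = [408, 164, 316, 334]
r3 m[φ2→X12] = [6, 7, 5, 8]
r3 m[X12→φ0] = [6, 7, 5, 8]
r3 m[X12→φ2] = [17, 21, 17, 21]
r3 m[X3→φ0] = [16, 19, 12, 18]
r3 m[X3→φ1] = [16, 18, 22, 20]
r3 m[X15→φ1] = [1, 1, 1, 1]
r4 m[φ0→X12] = [287, 330, 267, 338]
r4 m[φ0→X3] = [105, 115, 145, 137]
r4 m[φ1→X3] = [16, 19, 12, 18]
r4 m[φ1→X15] = [408, 164, 316, 334]
r4 m[φ2→X12] = [6, 7, 5, 8]
r4 m[X12→φ0] = [6, 7, 5, 8]
r4 m[X12→φ2] = [287, 330, 267, 338]
r4 m[X3→φ0] = [16, 19, 12, 18]
r4 m[X3→φ1] = [105, 115, 145, 137]
r4 m[X15→φ1] = [1, 1, 1, 1]
r5 m[φ0→X12] = [287, 330, 267, 338]
r5 m[φ0→X3] = [105, 115, 145, 137]
r5 m[φ1→X3] = [16, 19, 12, 18]
r5 m[φ1→X15] = [2673, 1079, 2088, 2231]
r5 m[φ2→X12] = [6, 7, 5, 8]
r5 m[X12→φ0] = [6, 7, 5, 8]
r5 m[X12→φ2] = [287, 330, 267, 338]
r5 m[X3→φ0] = [16, 19, 12, 18]
r5 m[X3→φ1] = [105, 115, 145, 137]
r5 m[X15→φ1] = [1, 1, 1, 1]
r6 m[φ0→X12] = [287, 330, 267, 338]
r6 m[φ0→X3] = [105, 115, 145, 137]
r6 m[φ1→X3] = [16, 19, 12, 18]
r6 m[φ1→X15] = [2673, 1079, 2088, 2231]
r6 m[φ2→X12] = [6, 7, 5, 8]
r6 m[X12→φ0] = [6, 7, 5, 8]
r6 m[X12→φ2] = [287, 330, 267, 338]
r6 m[X3→φ0] = [16, 19, 12, 18]
r6 m[X3→φ1] = [105, 115, 145, 137]
r6 m[X15→φ1] = [1, 1, 1, 1]
fixed point reached at round 6
b[X15] = ⊗ incoming = [2673, 1079, 2088, 2231]

b[X15] = [2673, 1079, 2088, 2231]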